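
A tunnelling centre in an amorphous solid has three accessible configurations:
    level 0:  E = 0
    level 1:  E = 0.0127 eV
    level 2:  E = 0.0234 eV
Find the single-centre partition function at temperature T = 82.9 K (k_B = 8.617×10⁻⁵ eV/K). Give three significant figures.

k_BT = 8.617×10⁻⁵ × 82.9 K = 0.0071435 eV.
Eᵢ/kT = 0, 1.7778, 3.2757.
Z = Σ e^(−Eᵢ/kT) = e^(−0) + e^(−1.7778) + e^(−3.2757) = 1.0000 + 0.16901 + 0.037790 = 1.2068.

Z = 1.21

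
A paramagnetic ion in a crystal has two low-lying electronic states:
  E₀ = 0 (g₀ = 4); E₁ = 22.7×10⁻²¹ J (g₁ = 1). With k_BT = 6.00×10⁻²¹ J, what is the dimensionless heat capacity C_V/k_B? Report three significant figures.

0.0805

Eᵢ/kT = 0, 3.7833.
Z = Σ gᵢe^(−Eᵢ/kT) = 4·e^(−0) + 1·e^(−3.7833) = 4.0000 + 0.022748 = 4.0227.
⟨E⟩ = 0.12837, ⟨E²⟩ = 2.9139.
C_V/k_B = (⟨E²⟩ − ⟨E⟩²)/(kT)² = (2.9139 − 0.016479)/36.000 = 0.0805.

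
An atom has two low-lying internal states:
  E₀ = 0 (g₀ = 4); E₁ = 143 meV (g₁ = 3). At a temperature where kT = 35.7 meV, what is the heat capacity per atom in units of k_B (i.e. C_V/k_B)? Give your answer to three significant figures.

0.213

Eᵢ/kT = 0, 4.0056.
Z = Σ gᵢe^(−Eᵢ/kT) = 4·e^(−0) + 3·e^(−4.0056) = 4.0000 + 0.054640 = 4.0546.
⟨E⟩ = 1.9271 meV, ⟨E²⟩ = 275.57 meV².
C_V/k_B = (⟨E²⟩ − ⟨E⟩²)/(kT)² = (275.57 − 3.7137)/1274.5 = 0.213.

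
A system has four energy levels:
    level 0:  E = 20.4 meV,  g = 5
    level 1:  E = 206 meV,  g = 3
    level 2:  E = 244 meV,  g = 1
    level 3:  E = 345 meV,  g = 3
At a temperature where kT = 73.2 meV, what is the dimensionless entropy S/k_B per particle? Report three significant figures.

1.84

Eᵢ/kT = 0.27869, 2.8142, 3.3333, 4.7131.
Z = Σ gᵢe^(−Eᵢ/kT) = 5·e^(−0.27869) + 3·e^(−2.8142) + 1·e^(−3.3333) + 3·e^(−4.7131) = 3.7839 + 0.17986 + 0.035675 + 0.026931 = 4.0264.
⟨E⟩ = Σ EᵢPᵢ = 32.843 meV.
S/k_B = ln Z + ⟨E⟩/kT = ln(4.0264) + 32.843/73.2 = 1.3929 + 0.44867 = 1.84.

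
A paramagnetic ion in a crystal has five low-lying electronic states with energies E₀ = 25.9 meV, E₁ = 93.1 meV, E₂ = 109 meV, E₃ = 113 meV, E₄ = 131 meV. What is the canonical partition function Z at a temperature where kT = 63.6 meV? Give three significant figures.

Eᵢ/kT = 0.40723, 1.4638, 1.7138, 1.7767, 2.0597.
Z = Σ e^(−Eᵢ/kT) = e^(−0.40723) + e^(−1.4638) + e^(−1.7138) + e^(−1.7767) + e^(−2.0597) = 0.66549 + 0.23136 + 0.18018 + 0.16920 + 0.12749 = 1.3737.

Z = 1.37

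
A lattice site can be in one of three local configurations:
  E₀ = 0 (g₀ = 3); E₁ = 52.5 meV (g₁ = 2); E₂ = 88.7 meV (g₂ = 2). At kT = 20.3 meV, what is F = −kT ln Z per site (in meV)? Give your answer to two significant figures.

Eᵢ/kT = 0, 2.586, 4.369.
Z = Σ gᵢe^(−Eᵢ/kT) = 3·e^(−0) + 2·e^(−2.586) + 2·e^(−4.369) = 3.000 + 0.1506 + 0.02533 = 3.176.
F = −kT ln Z = −20.3 × ln(3.176) = −20.3 × 1.156 = -23 meV.

-23 meV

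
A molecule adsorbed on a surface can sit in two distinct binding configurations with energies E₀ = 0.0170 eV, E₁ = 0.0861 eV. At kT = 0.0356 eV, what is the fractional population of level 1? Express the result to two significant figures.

0.13

Eᵢ/kT = 0.4775, 2.419.
Z = Σ e^(−Eᵢ/kT) = e^(−0.4775) + e^(−2.419) = 0.6203 + 0.08901 = 0.7093.
P₁ = e^(−E₁/kT) / Z = 0.08901/0.7093 = 0.13.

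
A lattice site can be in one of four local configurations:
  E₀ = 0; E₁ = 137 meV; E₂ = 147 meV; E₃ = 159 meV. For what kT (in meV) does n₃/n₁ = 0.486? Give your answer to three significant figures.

30.5 meV

n₃/n₁ = exp[−(E₃−E₁)/kT] = 0.486.
⇒ (E₃−E₁)/kT = ln(1/0.486) = ln(2.0576) = 0.72154.
kT = 22 meV / 0.72154 = 30.5 meV.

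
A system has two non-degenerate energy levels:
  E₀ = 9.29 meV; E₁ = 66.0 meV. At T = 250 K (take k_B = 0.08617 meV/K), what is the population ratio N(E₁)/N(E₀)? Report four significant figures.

k_BT = 0.08617 × 250 K = 21.5425 meV.
n₁/n₀ = exp[−(E₁−E₀)/kT] = exp(−(56.71 meV)/(21.5425 meV)) = exp(-2.63247) = 0.07190.

0.07190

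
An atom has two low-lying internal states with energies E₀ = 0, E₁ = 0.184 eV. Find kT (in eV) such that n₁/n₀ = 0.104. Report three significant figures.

n₁/n₀ = exp[−(E₁−E₀)/kT] = 0.104.
⇒ (E₁−E₀)/kT = ln(1/0.104) = ln(9.6154) = 2.2634.
kT = 0.184 eV / 2.2634 = 0.0813 eV.

0.0813 eV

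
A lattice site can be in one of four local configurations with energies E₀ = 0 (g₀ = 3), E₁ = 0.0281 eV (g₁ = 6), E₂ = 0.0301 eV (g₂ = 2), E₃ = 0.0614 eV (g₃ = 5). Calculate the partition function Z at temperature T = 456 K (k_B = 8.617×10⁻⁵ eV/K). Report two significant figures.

k_BT = 8.617×10⁻⁵ × 456 K = 0.03929 eV.
Eᵢ/kT = 0, 0.7152, 0.7661, 1.563.
Z = Σ gᵢe^(−Eᵢ/kT) = 3·e^(−0) + 6·e^(−0.7152) + 2·e^(−0.7661) + 5·e^(−1.563) = 3.000 + 2.935 + 0.9296 + 1.048 = 7.913.

Z = 7.9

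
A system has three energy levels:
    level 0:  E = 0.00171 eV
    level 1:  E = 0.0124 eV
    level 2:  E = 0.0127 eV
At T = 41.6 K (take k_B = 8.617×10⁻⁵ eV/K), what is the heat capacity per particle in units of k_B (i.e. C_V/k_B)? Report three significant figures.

0.738

k_BT = 8.617×10⁻⁵ × 41.6 K = 0.0035847 eV.
Eᵢ/kT = 0.47703, 3.4591, 3.5428.
Z = Σ e^(−Eᵢ/kT) = e^(−0.47703) + e^(−3.4591) + e^(−3.5428) = 0.62062 + 0.031458 + 0.028932 = 0.68101.
⟨E⟩ = 0.0026707 eV, ⟨E²⟩ = 0.000016620 eV².
C_V/k_B = (⟨E²⟩ − ⟨E⟩²)/(kT)² = (0.000016620 − 0.0000071326)/0.000012850 = 0.738.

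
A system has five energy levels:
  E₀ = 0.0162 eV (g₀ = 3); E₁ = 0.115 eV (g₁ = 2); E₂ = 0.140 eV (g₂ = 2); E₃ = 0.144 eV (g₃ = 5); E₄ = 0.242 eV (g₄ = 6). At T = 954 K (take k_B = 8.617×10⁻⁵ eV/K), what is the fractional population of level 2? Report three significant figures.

0.0809

k_BT = 8.617×10⁻⁵ × 954 K = 0.082206 eV.
Eᵢ/kT = 0.19707, 1.3989, 1.7030, 1.7517, 2.9438.
Z = Σ gᵢe^(−Eᵢ/kT) = 3·e^(−0.19707) + 2·e^(−1.3989) + 2·e^(−1.7030) + 5·e^(−1.7517) + 6·e^(−2.9438) = 2.4634 + 0.49374 + 0.36427 + 0.86739 + 0.31599 = 4.5048.
P₂ = g₂ e^(−E₂/kT) / Z = 0.36427/4.5048 = 0.0809.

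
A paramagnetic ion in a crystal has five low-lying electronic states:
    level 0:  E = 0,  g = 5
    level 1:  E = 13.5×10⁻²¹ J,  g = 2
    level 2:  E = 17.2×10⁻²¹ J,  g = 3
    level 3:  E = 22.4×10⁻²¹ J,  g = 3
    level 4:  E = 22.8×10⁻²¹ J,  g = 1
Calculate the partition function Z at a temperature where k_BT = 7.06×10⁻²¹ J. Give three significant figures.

Z = 5.72

Eᵢ/kT = 0, 1.9122, 2.4363, 3.1728, 3.2295.
Z = Σ gᵢe^(−Eᵢ/kT) = 5·e^(−0) + 2·e^(−1.9122) + 3·e^(−2.4363) + 3·e^(−3.1728) + 1·e^(−3.2295) = 5.0000 + 0.29551 + 0.26245 + 0.12566 + 0.039577 = 5.7232.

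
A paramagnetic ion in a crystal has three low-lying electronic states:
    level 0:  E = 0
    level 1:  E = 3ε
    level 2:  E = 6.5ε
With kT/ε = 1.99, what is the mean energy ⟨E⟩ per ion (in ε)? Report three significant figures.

0.724 ε

Eᵢ/kT = 0, 1.5075, 3.2663.
Z = Σ e^(−Eᵢ/kT) = e^(−0) + e^(−1.5075) + e^(−3.2663) = 1.0000 + 0.22146 + 0.038147 = 1.2596.
⟨E⟩ = Σ Eᵢ e^(−Eᵢ/kT) / Z = (0·1.0000 + 3·0.22146 + 6.5·0.038147) / 1.2596 = 0.724 ε.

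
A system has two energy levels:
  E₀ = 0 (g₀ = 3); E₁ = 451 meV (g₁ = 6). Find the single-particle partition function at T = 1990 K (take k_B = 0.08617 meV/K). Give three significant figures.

k_BT = 0.08617 × 1990 K = 171.48 meV.
Eᵢ/kT = 0, 2.6300.
Z = Σ gᵢe^(−Eᵢ/kT) = 3·e^(−0) + 6·e^(−2.6300) = 3.0000 + 0.43247 = 3.4325.

Z = 3.43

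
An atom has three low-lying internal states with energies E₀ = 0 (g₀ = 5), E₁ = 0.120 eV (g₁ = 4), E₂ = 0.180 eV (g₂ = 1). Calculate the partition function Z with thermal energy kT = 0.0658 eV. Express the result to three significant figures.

Z = 5.71

Eᵢ/kT = 0, 1.8237, 2.7356.
Z = Σ gᵢe^(−Eᵢ/kT) = 5·e^(−0) + 4·e^(−1.8237) + 1·e^(−2.7356) = 5.0000 + 0.64571 + 0.064855 = 5.7106.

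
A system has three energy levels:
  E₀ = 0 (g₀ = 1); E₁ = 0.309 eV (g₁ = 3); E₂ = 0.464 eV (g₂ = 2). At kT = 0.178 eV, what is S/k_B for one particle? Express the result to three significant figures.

Eᵢ/kT = 0, 1.7360, 2.6067.
Z = Σ gᵢe^(−Eᵢ/kT) = 1·e^(−0) + 3·e^(−1.7360) + 2·e^(−2.6067) = 1.0000 + 0.52867 + 0.14756 = 1.6762.
⟨E⟩ = Σ EᵢPᵢ = 0.13831 eV.
S/k_B = ln Z + ⟨E⟩/kT = ln(1.6762) + 0.13831/0.178 = 0.51653 + 0.77702 = 1.29.

1.29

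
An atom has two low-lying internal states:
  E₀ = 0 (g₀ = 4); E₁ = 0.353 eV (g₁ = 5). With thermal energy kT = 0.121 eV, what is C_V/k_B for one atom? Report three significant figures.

0.505

Eᵢ/kT = 0, 2.9174.
Z = Σ gᵢe^(−Eᵢ/kT) = 4·e^(−0) + 5·e^(−2.9174) = 4.0000 + 0.27037 = 4.2704.
⟨E⟩ = 0.022349 eV, ⟨E²⟩ = 0.0078893 eV².
C_V/k_B = (⟨E²⟩ − ⟨E⟩²)/(kT)² = (0.0078893 − 0.00049948)/0.014641 = 0.505.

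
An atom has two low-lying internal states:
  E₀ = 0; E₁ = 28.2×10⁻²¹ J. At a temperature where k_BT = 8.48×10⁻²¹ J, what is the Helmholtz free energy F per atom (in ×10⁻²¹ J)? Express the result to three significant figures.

Eᵢ/kT = 0, 3.3255.
Z = Σ e^(−Eᵢ/kT) = e^(−0) + e^(−3.3255) = 1.0000 + 0.035955 = 1.0360.
F = −kT ln Z = −8.48 × ln(1.0360) = −8.48 × 0.035367 = -0.300 ×10⁻²¹ J.

-0.300 ×10⁻²¹ J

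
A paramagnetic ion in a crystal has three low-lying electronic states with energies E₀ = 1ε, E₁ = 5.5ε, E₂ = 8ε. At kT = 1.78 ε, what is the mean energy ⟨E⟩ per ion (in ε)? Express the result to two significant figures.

1.5 ε

Eᵢ/kT = 0.5618, 3.090, 4.494.
Z = Σ e^(−Eᵢ/kT) = e^(−0.5618) + e^(−3.090) + e^(−4.494) = 0.5702 + 0.04550 + 0.01118 = 0.6269.
⟨E⟩ = Σ Eᵢ e^(−Eᵢ/kT) / Z = (1·0.5702 + 5.5·0.04550 + 8·0.01118) / 0.6269 = 1.5 ε.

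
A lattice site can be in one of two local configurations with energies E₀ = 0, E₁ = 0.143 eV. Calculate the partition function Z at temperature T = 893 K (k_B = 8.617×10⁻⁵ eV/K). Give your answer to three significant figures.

k_BT = 8.617×10⁻⁵ × 893 K = 0.076950 eV.
Eᵢ/kT = 0, 1.8583.
Z = Σ e^(−Eᵢ/kT) = e^(−0) + e^(−1.8583) = 1.0000 + 0.15594 = 1.1559.

Z = 1.16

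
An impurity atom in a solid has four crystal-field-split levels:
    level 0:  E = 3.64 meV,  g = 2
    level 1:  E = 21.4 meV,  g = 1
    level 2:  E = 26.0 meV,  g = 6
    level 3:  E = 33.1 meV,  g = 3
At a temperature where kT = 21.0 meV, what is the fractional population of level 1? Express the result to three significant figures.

0.0820

Eᵢ/kT = 0.17333, 1.0190, 1.2381, 1.5762.
Z = Σ gᵢe^(−Eᵢ/kT) = 2·e^(−0.17333) + 1·e^(−1.0190) + 6·e^(−1.2381) + 3·e^(−1.5762) = 1.6817 + 0.36096 + 1.7396 + 0.62028 = 4.4025.
P₁ = g₁ e^(−E₁/kT) / Z = 0.36096/4.4025 = 0.0820.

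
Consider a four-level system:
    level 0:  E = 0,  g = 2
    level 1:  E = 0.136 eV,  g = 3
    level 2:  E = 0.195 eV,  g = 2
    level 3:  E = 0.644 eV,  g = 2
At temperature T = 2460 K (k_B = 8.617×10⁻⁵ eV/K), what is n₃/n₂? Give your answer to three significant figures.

k_BT = 8.617×10⁻⁵ × 2460 K = 0.21198 eV.
n₃/n₂ = (g₃/g₂) exp[−(E₃−E₂)/kT] = (2/2) × exp(−(0.449 eV)/(0.21198 eV)) = (2/2) × exp(-2.1181) = 0.120.

0.120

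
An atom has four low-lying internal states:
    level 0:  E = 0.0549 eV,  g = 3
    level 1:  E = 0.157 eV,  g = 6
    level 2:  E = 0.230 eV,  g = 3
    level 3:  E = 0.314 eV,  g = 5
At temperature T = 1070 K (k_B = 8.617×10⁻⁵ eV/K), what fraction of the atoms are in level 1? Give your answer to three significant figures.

k_BT = 8.617×10⁻⁵ × 1070 K = 0.092202 eV.
Eᵢ/kT = 0.59543, 1.7028, 2.4945, 3.4056.
Z = Σ gᵢe^(−Eᵢ/kT) = 3·e^(−0.59543) + 6·e^(−1.7028) + 3·e^(−2.4945) + 5·e^(−3.4056) = 1.6540 + 1.0930 + 0.24761 + 0.16593 = 3.1605.
P₁ = g₁ e^(−E₁/kT) / Z = 1.0930/3.1605 = 0.346.

0.346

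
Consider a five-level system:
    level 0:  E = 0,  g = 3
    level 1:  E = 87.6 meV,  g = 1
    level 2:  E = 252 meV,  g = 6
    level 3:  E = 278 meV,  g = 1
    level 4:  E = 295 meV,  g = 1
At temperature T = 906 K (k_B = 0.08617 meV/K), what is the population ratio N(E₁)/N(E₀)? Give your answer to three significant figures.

k_BT = 0.08617 × 906 K = 78.070 meV.
n₁/n₀ = (g₁/g₀) exp[−(E₁−E₀)/kT] = (1/3) × exp(−(87.6 meV)/(78.070 meV)) = (1/3) × exp(-1.1221) = 0.109.

0.109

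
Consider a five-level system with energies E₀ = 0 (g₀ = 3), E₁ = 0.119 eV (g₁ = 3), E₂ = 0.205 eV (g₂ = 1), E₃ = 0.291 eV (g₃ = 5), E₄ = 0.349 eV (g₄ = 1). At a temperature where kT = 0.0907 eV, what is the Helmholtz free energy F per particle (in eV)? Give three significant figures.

Eᵢ/kT = 0, 1.3120, 2.2602, 3.2084, 3.8479.
Z = Σ gᵢe^(−Eᵢ/kT) = 3·e^(−0) + 3·e^(−1.3120) + 1·e^(−2.2602) + 5·e^(−3.2084) + 1·e^(−3.8479) = 3.0000 + 0.80784 + 0.10433 + 0.20211 + 0.021324 = 4.1356.
F = −kT ln Z = −0.0907 × ln(4.1356) = −0.0907 × 1.4196 = -0.129 eV.

-0.129 eV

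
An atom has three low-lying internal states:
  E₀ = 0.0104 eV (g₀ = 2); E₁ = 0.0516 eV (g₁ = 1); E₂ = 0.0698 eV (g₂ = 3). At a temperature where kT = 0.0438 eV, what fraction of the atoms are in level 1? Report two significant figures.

0.12

Eᵢ/kT = 0.2374, 1.178, 1.594.
Z = Σ gᵢe^(−Eᵢ/kT) = 2·e^(−0.2374) + 1·e^(−1.178) + 3·e^(−1.594) = 1.577 + 0.3079 + 0.6093 = 2.494.
P₁ = g₁ e^(−E₁/kT) / Z = 0.3079/2.494 = 0.12.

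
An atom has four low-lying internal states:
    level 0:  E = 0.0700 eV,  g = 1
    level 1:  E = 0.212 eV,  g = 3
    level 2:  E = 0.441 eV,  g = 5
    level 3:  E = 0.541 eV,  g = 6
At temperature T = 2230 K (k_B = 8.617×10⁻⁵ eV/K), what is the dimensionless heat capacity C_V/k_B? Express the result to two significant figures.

k_BT = 8.617×10⁻⁵ × 2230 K = 0.1922 eV.
Eᵢ/kT = 0.3642, 1.103, 2.294, 2.815.
Z = Σ gᵢe^(−Eᵢ/kT) = 1·e^(−0.3642) + 3·e^(−1.103) + 5·e^(−2.294) + 6·e^(−2.815) = 0.6948 + 0.9956 + 0.5043 + 0.3594 = 2.554.
⟨E⟩ = 0.2649 eV, ⟨E²⟩ = 0.09844 eV².
C_V/k_B = (⟨E²⟩ − ⟨E⟩²)/(kT)² = (0.09844 − 0.07017)/0.03694 = 0.77.

0.77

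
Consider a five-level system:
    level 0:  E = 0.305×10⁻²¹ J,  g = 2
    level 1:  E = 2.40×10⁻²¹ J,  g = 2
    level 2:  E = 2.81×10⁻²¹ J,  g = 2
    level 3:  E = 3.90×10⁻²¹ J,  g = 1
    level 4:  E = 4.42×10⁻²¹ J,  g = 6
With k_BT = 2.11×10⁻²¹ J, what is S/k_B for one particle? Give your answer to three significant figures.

2.26

Eᵢ/kT = 0.14455, 1.1374, 1.3318, 1.8483, 2.0948.
Z = Σ gᵢe^(−Eᵢ/kT) = 2·e^(−0.14455) + 2·e^(−1.1374) + 2·e^(−1.3318) + 1·e^(−1.8483) + 6·e^(−2.0948) = 1.7308 + 0.64130 + 0.52800 + 0.15750 + 0.73857 = 3.7962.
⟨E⟩ = Σ EᵢPᵢ = 1.9571 ×10⁻²¹ J.
S/k_B = ln Z + ⟨E⟩/kT = ln(3.7962) + 1.9571/2.11 = 1.3340 + 0.92754 = 2.26.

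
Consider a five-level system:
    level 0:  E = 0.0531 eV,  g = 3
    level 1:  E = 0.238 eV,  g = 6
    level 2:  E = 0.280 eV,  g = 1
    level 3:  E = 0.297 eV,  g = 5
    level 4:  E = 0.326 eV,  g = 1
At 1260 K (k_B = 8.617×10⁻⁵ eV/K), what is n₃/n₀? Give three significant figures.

0.176

k_BT = 8.617×10⁻⁵ × 1260 K = 0.10857 eV.
n₃/n₀ = (g₃/g₀) exp[−(E₃−E₀)/kT] = (5/3) × exp(−(0.2439 eV)/(0.10857 eV)) = (5/3) × exp(-2.2465) = 0.176.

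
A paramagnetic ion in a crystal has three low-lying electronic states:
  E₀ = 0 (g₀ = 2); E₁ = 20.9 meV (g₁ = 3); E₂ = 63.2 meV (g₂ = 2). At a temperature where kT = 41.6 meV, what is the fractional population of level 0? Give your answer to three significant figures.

0.470

Eᵢ/kT = 0, 0.50240, 1.5192.
Z = Σ gᵢe^(−Eᵢ/kT) = 2·e^(−0) + 3·e^(−0.50240) + 2·e^(−1.5192) = 2.0000 + 1.8152 + 0.43777 = 4.2530.
P₀ = g₀ e^(−E₀/kT) / Z = 2.0000/4.2530 = 0.470.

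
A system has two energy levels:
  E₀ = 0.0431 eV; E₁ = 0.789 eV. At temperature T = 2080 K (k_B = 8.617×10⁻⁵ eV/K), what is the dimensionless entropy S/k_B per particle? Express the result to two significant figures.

k_BT = 8.617×10⁻⁵ × 2080 K = 0.1792 eV.
Eᵢ/kT = 0.2405, 4.403.
Z = Σ e^(−Eᵢ/kT) = e^(−0.2405) + e^(−4.403) = 0.7862 + 0.01224 = 0.7984.
⟨E⟩ = Σ EᵢPᵢ = 0.05454 eV.
S/k_B = ln Z + ⟨E⟩/kT = ln(0.7984) + 0.05454/0.1792 = -0.2251 + 0.3044 = 0.079.

0.079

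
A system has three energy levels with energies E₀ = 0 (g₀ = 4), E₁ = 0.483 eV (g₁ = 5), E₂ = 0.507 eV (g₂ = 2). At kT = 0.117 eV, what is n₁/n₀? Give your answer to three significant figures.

0.0201

n₁/n₀ = (g₁/g₀) exp[−(E₁−E₀)/kT] = (5/4) × exp(−(0.483 eV)/(0.117 eV)) = (5/4) × exp(-4.1282) = 0.0201.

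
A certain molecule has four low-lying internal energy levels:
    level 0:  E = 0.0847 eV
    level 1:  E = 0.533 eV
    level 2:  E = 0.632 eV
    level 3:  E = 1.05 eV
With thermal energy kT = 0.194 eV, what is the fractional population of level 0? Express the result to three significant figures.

0.858

Eᵢ/kT = 0.43660, 2.7474, 3.2577, 5.4124.
Z = Σ e^(−Eᵢ/kT) = e^(−0.43660) + e^(−2.7474) + e^(−3.2577) + e^(−5.4124) = 0.64623 + 0.064094 + 0.038477 + 0.0044609 = 0.75326.
P₀ = e^(−E₀/kT) / Z = 0.64623/0.75326 = 0.858.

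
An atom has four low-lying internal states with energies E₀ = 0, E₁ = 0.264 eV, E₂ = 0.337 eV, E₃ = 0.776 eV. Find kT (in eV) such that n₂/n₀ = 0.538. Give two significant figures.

n₂/n₀ = exp[−(E₂−E₀)/kT] = 0.538.
⇒ (E₂−E₀)/kT = ln(1/0.538) = ln(1.859) = 0.6200.
kT = 0.337 eV / 0.6200 = 0.54 eV.

0.54 eV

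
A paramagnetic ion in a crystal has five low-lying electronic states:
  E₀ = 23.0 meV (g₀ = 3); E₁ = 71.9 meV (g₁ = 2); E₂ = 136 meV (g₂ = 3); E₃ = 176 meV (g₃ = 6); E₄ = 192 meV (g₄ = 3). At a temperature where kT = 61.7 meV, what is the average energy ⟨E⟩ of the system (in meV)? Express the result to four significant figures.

Eᵢ/kT = 0.372771, 1.16532, 2.20421, 2.85251, 3.11183.
Z = Σ gᵢe^(−Eᵢ/kT) = 3·e^(−0.372771) + 2·e^(−1.16532) + 3·e^(−2.20421) + 6·e^(−2.85251) + 3·e^(−3.11183) = 2.06647 + 0.623646 + 0.331013 + 0.346196 + 0.133558 = 3.50088.
⟨E⟩ = Σ Eᵢ gᵢe^(−Eᵢ/kT) / Z = (23.0·2.06647 + 71.9·0.623646 + 136·0.331013 + 176·0.346196 + 192·0.133558) / 3.50088 = 63.97 meV.

63.97 meV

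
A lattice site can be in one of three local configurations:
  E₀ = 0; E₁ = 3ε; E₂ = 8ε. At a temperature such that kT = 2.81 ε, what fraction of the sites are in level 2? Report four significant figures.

0.04139

Eᵢ/kT = 0, 1.06762, 2.84698.
Z = Σ e^(−Eᵢ/kT) = e^(−0) + e^(−1.06762) + e^(−2.84698) = 1.00000 + 0.343826 + 0.0580193 = 1.40185.
P₂ = e^(−E₂/kT) / Z = 0.0580193/1.40185 = 0.04139.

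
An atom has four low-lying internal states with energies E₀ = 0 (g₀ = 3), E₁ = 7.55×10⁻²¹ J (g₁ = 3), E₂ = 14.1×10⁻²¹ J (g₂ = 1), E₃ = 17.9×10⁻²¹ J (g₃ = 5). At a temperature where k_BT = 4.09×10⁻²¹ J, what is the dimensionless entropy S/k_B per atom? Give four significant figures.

1.625

Eᵢ/kT = 0, 1.84597, 3.44743, 4.37653.
Z = Σ gᵢe^(−Eᵢ/kT) = 3·e^(−0) + 3·e^(−1.84597) + 1·e^(−3.44743) + 5·e^(−4.37653) = 3.00000 + 0.473616 + 0.0318273 + 0.0628445 = 3.56829.
⟨E⟩ = Σ EᵢPᵢ = 1.44312 ×10⁻²¹ J.
S/k_B = ln Z + ⟨E⟩/kT = ln(3.56829) + 1.44312/4.09 = 1.27209 + 0.352841 = 1.625.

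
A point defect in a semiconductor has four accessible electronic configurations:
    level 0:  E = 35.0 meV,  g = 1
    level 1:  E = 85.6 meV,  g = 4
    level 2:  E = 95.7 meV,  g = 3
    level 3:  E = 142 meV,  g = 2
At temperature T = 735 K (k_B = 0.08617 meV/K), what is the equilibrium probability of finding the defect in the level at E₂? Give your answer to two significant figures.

k_BT = 0.08617 × 735 K = 63.33 meV.
Eᵢ/kT = 0.5527, 1.352, 1.511, 2.242.
Z = Σ gᵢe^(−Eᵢ/kT) = 1·e^(−0.5527) + 4·e^(−1.352) + 3·e^(−1.511) + 2·e^(−2.242) = 0.5754 + 1.035 + 0.6621 + 0.2125 = 2.485.
P₂ = g₂ e^(−E₂/kT) / Z = 0.6621/2.485 = 0.27.

0.27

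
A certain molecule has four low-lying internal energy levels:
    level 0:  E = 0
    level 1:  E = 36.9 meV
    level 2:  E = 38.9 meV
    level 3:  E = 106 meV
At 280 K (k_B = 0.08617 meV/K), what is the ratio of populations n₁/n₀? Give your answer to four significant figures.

k_BT = 0.08617 × 280 K = 24.1276 meV.
n₁/n₀ = exp[−(E₁−E₀)/kT] = exp(−(36.9 meV)/(24.1276 meV)) = exp(-1.52937) = 0.2167.

0.2167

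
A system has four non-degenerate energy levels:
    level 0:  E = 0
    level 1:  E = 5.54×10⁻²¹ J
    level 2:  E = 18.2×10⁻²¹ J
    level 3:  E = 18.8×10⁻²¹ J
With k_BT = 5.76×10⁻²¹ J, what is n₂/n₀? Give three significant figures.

0.0424

n₂/n₀ = exp[−(E₂−E₀)/kT] = exp(−(18.2 ×10⁻²¹ J)/(5.76 ×10⁻²¹ J)) = exp(-3.1597) = 0.0424.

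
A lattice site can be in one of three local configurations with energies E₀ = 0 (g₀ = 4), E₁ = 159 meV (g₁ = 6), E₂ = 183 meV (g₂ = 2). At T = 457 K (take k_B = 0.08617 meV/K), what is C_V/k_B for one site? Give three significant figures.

k_BT = 0.08617 × 457 K = 39.380 meV.
Eᵢ/kT = 0, 4.0376, 4.6470.
Z = Σ gᵢe^(−Eᵢ/kT) = 4·e^(−0) + 6·e^(−4.0376) + 2·e^(−4.6470) = 4.0000 + 0.10584 + 0.019181 = 4.1250.
⟨E⟩ = 4.9306 meV, ⟨E²⟩ = 804.39 meV².
C_V/k_B = (⟨E²⟩ − ⟨E⟩²)/(kT)² = (804.39 − 24.311)/1550.8 = 0.503.

0.503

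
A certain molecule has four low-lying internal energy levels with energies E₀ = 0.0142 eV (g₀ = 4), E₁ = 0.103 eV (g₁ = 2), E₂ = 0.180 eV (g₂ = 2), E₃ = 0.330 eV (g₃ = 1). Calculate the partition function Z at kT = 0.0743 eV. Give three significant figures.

Eᵢ/kT = 0.19112, 1.3863, 2.4226, 4.4415.
Z = Σ gᵢe^(−Eᵢ/kT) = 4·e^(−0.19112) + 2·e^(−1.3863) + 2·e^(−2.4226) + 1·e^(−4.4415) = 3.3041 + 0.50000 + 0.17738 + 0.011778 = 3.9933.

Z = 3.99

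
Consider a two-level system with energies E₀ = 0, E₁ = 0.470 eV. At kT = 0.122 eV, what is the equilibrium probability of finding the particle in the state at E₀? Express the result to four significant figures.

Eᵢ/kT = 0, 3.85246.
Z = Σ e^(−Eᵢ/kT) = e^(−0) + e^(−3.85246) = 1.00000 + 0.0212275 = 1.02123.
P₀ = e^(−E₀/kT) / Z = 1.00000/1.02123 = 0.9792.

0.9792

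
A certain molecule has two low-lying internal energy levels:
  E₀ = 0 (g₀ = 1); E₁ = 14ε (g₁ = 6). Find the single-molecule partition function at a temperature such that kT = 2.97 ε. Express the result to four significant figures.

Eᵢ/kT = 0, 4.71380.
Z = Σ gᵢe^(−Eᵢ/kT) = 1·e^(−0) + 6·e^(−4.71380) = 1.00000 + 0.0538237 = 1.05382.

Z = 1.054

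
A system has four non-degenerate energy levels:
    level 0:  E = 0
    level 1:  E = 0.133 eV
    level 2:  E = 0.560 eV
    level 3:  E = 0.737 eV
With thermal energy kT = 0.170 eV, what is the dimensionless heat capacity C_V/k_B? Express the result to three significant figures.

Eᵢ/kT = 0, 0.78235, 3.2941, 4.3353.
Z = Σ e^(−Eᵢ/kT) = e^(−0) + e^(−0.78235) + e^(−3.2941) + e^(−4.3353) = 1.0000 + 0.45733 + 0.037101 + 0.013098 = 1.5075.
⟨E⟩ = 0.060534 eV, ⟨E²⟩ = 0.017804 eV².
C_V/k_B = (⟨E²⟩ − ⟨E⟩²)/(kT)² = (0.017804 − 0.0036644)/0.028900 = 0.489.

0.489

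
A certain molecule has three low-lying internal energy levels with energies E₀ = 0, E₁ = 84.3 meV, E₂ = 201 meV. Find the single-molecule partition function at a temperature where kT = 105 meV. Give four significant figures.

Eᵢ/kT = 0, 0.802857, 1.91429.
Z = Σ e^(−Eᵢ/kT) = e^(−0) + e^(−0.802857) + e^(−1.91429) = 1.00000 + 0.448047 + 0.147446 = 1.59549.

Z = 1.595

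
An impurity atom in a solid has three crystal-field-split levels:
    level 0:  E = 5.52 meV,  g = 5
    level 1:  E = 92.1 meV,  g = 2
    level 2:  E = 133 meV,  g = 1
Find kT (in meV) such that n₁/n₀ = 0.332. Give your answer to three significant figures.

n₁/n₀ = (g₁/g₀) exp[−(E₁−E₀)/kT] = 0.332.
⇒ (E₁−E₀)/kT = ln((2/5)/0.332) = ln(1.2048) = 0.18631.
kT = 86.58 meV / 0.18631 = 465 meV.

465 meV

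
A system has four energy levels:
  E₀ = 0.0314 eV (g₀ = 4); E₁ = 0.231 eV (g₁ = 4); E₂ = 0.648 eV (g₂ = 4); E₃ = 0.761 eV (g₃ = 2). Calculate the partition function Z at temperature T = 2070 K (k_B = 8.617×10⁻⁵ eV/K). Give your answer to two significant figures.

k_BT = 8.617×10⁻⁵ × 2070 K = 0.1784 eV.
Eᵢ/kT = 0.1760, 1.295, 3.632, 4.266.
Z = Σ gᵢe^(−Eᵢ/kT) = 4·e^(−0.1760) + 4·e^(−1.295) + 4·e^(−3.632) + 2·e^(−4.266) = 3.354 + 1.096 + 0.1059 + 0.02808 = 4.584.

Z = 4.6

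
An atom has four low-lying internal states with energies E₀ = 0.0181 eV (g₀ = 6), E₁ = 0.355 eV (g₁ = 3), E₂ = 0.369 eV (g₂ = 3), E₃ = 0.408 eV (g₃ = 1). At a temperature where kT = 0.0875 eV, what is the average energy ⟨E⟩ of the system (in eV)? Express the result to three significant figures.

Eᵢ/kT = 0.20686, 4.0571, 4.2171, 4.6629.
Z = Σ gᵢe^(−Eᵢ/kT) = 6·e^(−0.20686) + 3·e^(−4.0571) + 3·e^(−4.2171) + 1·e^(−4.6629) = 4.8788 + 0.051897 + 0.044224 + 0.0094390 = 4.9844.
⟨E⟩ = Σ Eᵢ gᵢe^(−Eᵢ/kT) / Z = (0.0181·4.8788 + 0.355·0.051897 + 0.369·0.044224 + 0.408·0.0094390) / 4.9844 = 0.0255 eV.

0.0255 eV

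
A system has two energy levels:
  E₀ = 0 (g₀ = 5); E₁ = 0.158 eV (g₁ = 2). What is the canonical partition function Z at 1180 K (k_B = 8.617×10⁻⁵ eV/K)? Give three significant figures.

Z = 5.42

k_BT = 8.617×10⁻⁵ × 1180 K = 0.10168 eV.
Eᵢ/kT = 0, 1.5539.
Z = Σ gᵢe^(−Eᵢ/kT) = 5·e^(−0) + 2·e^(−1.5539) = 5.0000 + 0.42284 = 5.4228.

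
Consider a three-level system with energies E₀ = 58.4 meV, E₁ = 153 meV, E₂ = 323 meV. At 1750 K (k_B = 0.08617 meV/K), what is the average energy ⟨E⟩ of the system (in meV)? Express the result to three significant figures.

115 meV

k_BT = 0.08617 × 1750 K = 150.80 meV.
Eᵢ/kT = 0.38727, 1.0146, 2.1419.
Z = Σ e^(−Eᵢ/kT) = e^(−0.38727) + e^(−1.0146) + e^(−2.1419) = 0.67891 + 0.36255 + 0.11743 = 1.1589.
⟨E⟩ = Σ Eᵢ e^(−Eᵢ/kT) / Z = (58.4·0.67891 + 153·0.36255 + 323·0.11743) / 1.1589 = 115 meV.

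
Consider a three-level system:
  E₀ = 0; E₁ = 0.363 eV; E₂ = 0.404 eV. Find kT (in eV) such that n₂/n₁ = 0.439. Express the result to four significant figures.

n₂/n₁ = exp[−(E₂−E₁)/kT] = 0.439.
⇒ (E₂−E₁)/kT = ln(1/0.439) = ln(2.27790) = 0.823254.
kT = 0.041 eV / 0.823254 = 0.04980 eV.

0.04980 eV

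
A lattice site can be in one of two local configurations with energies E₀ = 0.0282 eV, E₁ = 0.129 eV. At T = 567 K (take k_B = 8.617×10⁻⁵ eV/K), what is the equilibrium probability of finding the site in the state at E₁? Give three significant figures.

k_BT = 8.617×10⁻⁵ × 567 K = 0.048858 eV.
Eᵢ/kT = 0.57718, 2.6403.
Z = Σ e^(−Eᵢ/kT) = e^(−0.57718) + e^(−2.6403) = 0.56148 + 0.071340 = 0.63282.
P₁ = e^(−E₁/kT) / Z = 0.071340/0.63282 = 0.113.

0.113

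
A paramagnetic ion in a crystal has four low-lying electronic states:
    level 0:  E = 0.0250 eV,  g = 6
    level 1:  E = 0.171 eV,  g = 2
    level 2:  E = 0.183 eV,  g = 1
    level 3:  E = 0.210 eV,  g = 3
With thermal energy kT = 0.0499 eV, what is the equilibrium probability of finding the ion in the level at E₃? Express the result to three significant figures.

Eᵢ/kT = 0.50100, 3.4269, 3.6673, 4.2084.
Z = Σ gᵢe^(−Eᵢ/kT) = 6·e^(−0.50100) + 2·e^(−3.4269) + 1·e^(−3.6673) + 3·e^(−4.2084) = 3.6355 + 0.064975 + 0.025545 + 0.044610 = 3.7706.
P₃ = g₃ e^(−E₃/kT) / Z = 0.044610/3.7706 = 0.0118.

0.0118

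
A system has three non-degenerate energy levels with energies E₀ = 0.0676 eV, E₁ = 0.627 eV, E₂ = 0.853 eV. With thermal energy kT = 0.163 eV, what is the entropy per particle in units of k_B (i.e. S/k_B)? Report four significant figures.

0.1837

Eᵢ/kT = 0.414724, 3.84663, 5.23313.
Z = Σ e^(−Eᵢ/kT) = e^(−0.414724) + e^(−3.84663) + e^(−5.23313) = 0.660523 + 0.0213516 + 0.00533679 = 0.687211.
⟨E⟩ = Σ EᵢPᵢ = 0.0910799 eV.
S/k_B = ln Z + ⟨E⟩/kT = ln(0.687211) + 0.0910799/0.163 = -0.375114 + 0.558772 = 0.1837.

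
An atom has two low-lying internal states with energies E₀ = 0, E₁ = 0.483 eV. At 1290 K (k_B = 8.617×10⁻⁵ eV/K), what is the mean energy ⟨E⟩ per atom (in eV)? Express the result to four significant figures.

0.006184 eV

k_BT = 8.617×10⁻⁵ × 1290 K = 0.111159 eV.
Eᵢ/kT = 0, 4.34513.
Z = Σ e^(−Eᵢ/kT) = e^(−0) + e^(−4.34513) = 1.00000 + 0.0129698 = 1.01297.
⟨E⟩ = Σ Eᵢ e^(−Eᵢ/kT) / Z = (0·1.00000 + 0.483·0.0129698) / 1.01297 = 0.006184 eV.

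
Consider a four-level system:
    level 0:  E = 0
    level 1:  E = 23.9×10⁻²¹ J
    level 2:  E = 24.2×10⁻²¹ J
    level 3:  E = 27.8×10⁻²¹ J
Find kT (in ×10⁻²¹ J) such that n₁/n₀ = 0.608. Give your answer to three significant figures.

48.0 ×10⁻²¹ J

n₁/n₀ = exp[−(E₁−E₀)/kT] = 0.608.
⇒ (E₁−E₀)/kT = ln(1/0.608) = ln(1.6447) = 0.49756.
kT = 23.9 ×10⁻²¹ J / 0.49756 = 48.0 ×10⁻²¹ J.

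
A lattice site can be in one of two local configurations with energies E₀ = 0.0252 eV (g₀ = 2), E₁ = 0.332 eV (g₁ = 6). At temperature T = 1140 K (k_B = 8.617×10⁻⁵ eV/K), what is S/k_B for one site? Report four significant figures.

1.181

k_BT = 8.617×10⁻⁵ × 1140 K = 0.0982338 eV.
Eᵢ/kT = 0.256531, 3.37969.
Z = Σ gᵢe^(−Eᵢ/kT) = 2·e^(−0.256531) + 6·e^(−3.37969) = 1.54746 + 0.204348 = 1.75181.
⟨E⟩ = Σ EᵢPᵢ = 0.0609881 eV.
S/k_B = ln Z + ⟨E⟩/kT = ln(1.75181) + 0.0609881/0.0982338 = 0.560650 + 0.620846 = 1.181.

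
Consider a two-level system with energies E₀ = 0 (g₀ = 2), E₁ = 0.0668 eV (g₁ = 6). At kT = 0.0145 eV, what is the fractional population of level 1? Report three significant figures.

0.0291

Eᵢ/kT = 0, 4.6069.
Z = Σ gᵢe^(−Eᵢ/kT) = 2·e^(−0) + 6·e^(−4.6069) = 2.0000 + 0.059896 = 2.0599.
P₁ = g₁ e^(−E₁/kT) / Z = 0.059896/2.0599 = 0.0291.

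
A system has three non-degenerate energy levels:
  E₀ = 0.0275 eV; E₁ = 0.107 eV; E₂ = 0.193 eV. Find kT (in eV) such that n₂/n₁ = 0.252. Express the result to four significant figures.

n₂/n₁ = exp[−(E₂−E₁)/kT] = 0.252.
⇒ (E₂−E₁)/kT = ln(1/0.252) = ln(3.96825) = 1.37833.
kT = 0.086 eV / 1.37833 = 0.06239 eV.

0.06239 eV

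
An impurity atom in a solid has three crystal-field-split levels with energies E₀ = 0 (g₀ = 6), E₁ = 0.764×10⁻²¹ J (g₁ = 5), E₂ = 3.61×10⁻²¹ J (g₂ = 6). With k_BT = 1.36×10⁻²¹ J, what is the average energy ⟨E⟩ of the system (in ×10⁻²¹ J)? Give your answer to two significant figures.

Eᵢ/kT = 0, 0.5618, 2.654.
Z = Σ gᵢe^(−Eᵢ/kT) = 6·e^(−0) + 5·e^(−0.5618) + 6·e^(−2.654) = 6.000 + 2.851 + 0.4222 = 9.273.
⟨E⟩ = Σ Eᵢ gᵢe^(−Eᵢ/kT) / Z = (0·6.000 + 0.764·2.851 + 3.61·0.4222) / 9.273 = 0.40 ×10⁻²¹ J.

0.40 ×10⁻²¹ J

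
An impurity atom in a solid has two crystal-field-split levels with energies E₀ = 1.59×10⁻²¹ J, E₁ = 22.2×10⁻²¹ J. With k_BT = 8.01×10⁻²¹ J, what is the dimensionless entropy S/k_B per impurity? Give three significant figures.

Eᵢ/kT = 0.19850, 2.7715.
Z = Σ e^(−Eᵢ/kT) = e^(−0.19850) + e^(−2.7715) = 0.81996 + 0.062568 = 0.88253.
⟨E⟩ = Σ EᵢPᵢ = 3.0512 ×10⁻²¹ J.
S/k_B = ln Z + ⟨E⟩/kT = ln(0.88253) + 3.0512/8.01 = -0.12496 + 0.38092 = 0.256.

0.256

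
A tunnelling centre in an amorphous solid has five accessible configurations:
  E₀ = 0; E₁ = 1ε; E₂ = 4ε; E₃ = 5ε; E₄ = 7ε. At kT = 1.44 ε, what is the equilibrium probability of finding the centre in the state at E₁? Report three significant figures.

0.312

Eᵢ/kT = 0, 0.69444, 2.7778, 3.4722, 4.8611.
Z = Σ e^(−Eᵢ/kT) = e^(−0) + e^(−0.69444) + e^(−2.7778) + e^(−3.4722) + e^(−4.8611) = 1.0000 + 0.49935 + 0.062175 + 0.031049 + 0.0077420 = 1.6003.
P₁ = e^(−E₁/kT) / Z = 0.49935/1.6003 = 0.312.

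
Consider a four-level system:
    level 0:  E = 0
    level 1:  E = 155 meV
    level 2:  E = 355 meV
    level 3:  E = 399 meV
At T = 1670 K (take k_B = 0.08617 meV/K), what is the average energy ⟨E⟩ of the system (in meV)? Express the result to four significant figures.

k_BT = 0.08617 × 1670 K = 143.904 meV.
Eᵢ/kT = 0, 1.07711, 2.46692, 2.77268.
Z = Σ e^(−Eᵢ/kT) = e^(−0) + e^(−1.07711) + e^(−2.46692) + e^(−2.77268) = 1.00000 + 0.340578 + 0.0848458 + 0.0624943 = 1.48792.
⟨E⟩ = Σ Eᵢ e^(−Eᵢ/kT) / Z = (0·1.00000 + 155·0.340578 + 355·0.0848458 + 399·0.0624943) / 1.48792 = 72.48 meV.

72.48 meV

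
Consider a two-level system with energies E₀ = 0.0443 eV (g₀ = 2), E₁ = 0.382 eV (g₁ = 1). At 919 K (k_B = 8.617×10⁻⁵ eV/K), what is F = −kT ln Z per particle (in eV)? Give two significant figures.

-0.011 eV

k_BT = 8.617×10⁻⁵ × 919 K = 0.07919 eV.
Eᵢ/kT = 0.5594, 4.824.
Z = Σ gᵢe^(−Eᵢ/kT) = 2·e^(−0.5594) + 1·e^(−4.824) = 1.143 + 0.008035 = 1.151.
F = −kT ln Z = −0.07919 × ln(1.151) = −0.07919 × 0.1406 = -0.011 eV.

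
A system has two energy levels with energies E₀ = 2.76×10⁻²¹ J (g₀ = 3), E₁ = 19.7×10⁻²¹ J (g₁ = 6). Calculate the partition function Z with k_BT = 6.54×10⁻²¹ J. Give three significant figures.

Eᵢ/kT = 0.42202, 3.0122.
Z = Σ gᵢe^(−Eᵢ/kT) = 3·e^(−0.42202) + 6·e^(−3.0122) = 1.9672 + 0.29510 = 2.2623.

Z = 2.26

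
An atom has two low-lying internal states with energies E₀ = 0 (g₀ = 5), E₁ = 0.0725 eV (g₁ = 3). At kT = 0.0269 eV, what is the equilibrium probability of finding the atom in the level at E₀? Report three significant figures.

Eᵢ/kT = 0, 2.6952.
Z = Σ gᵢe^(−Eᵢ/kT) = 5·e^(−0) + 3·e^(−2.6952) = 5.0000 + 0.20259 = 5.2026.
P₀ = g₀ e^(−E₀/kT) / Z = 5.0000/5.2026 = 0.961.

0.961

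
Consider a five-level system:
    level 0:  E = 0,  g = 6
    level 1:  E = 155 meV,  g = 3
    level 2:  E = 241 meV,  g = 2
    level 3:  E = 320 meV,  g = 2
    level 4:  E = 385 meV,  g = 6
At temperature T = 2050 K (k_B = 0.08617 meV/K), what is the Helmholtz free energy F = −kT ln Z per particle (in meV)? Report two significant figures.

k_BT = 0.08617 × 2050 K = 176.6 meV.
Eᵢ/kT = 0, 0.8777, 1.365, 1.812, 2.180.
Z = Σ gᵢe^(−Eᵢ/kT) = 6·e^(−0) + 3·e^(−0.8777) + 2·e^(−1.365) + 2·e^(−1.812) + 6·e^(−2.180) = 6.000 + 1.247 + 0.5108 + 0.3267 + 0.6782 = 8.763.
F = −kT ln Z = −176.6 × ln(8.763) = −176.6 × 2.171 = -380 meV.

-380 meV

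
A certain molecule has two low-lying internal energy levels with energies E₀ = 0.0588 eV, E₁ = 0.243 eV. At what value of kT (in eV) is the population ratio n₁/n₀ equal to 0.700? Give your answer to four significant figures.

0.5164 eV

n₁/n₀ = exp[−(E₁−E₀)/kT] = 0.700.
⇒ (E₁−E₀)/kT = ln(1/0.700) = ln(1.42857) = 0.356674.
kT = 0.1842 eV / 0.356674 = 0.5164 eV.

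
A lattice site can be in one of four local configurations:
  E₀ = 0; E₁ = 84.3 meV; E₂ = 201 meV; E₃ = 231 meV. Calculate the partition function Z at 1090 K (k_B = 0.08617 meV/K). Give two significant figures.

Z = 1.6

k_BT = 0.08617 × 1090 K = 93.93 meV.
Eᵢ/kT = 0, 0.8975, 2.140, 2.459.
Z = Σ e^(−Eᵢ/kT) = e^(−0) + e^(−0.8975) + e^(−2.140) + e^(−2.459) = 1.000 + 0.4076 + 0.1177 + 0.08552 = 1.611.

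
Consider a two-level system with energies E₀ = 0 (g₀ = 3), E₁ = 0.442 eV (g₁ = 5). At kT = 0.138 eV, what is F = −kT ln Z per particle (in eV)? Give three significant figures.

Eᵢ/kT = 0, 3.2029.
Z = Σ gᵢe^(−Eᵢ/kT) = 3·e^(−0) + 5·e^(−3.2029) = 3.0000 + 0.20322 = 3.2032.
F = −kT ln Z = −0.138 × ln(3.2032) = −0.138 × 1.1642 = -0.161 eV.

-0.161 eV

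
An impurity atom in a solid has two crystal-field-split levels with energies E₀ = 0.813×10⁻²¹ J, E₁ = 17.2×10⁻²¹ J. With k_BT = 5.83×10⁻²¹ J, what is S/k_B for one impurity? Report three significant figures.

0.218

Eᵢ/kT = 0.13945, 2.9503.
Z = Σ e^(−Eᵢ/kT) = e^(−0.13945) + e^(−2.9503) = 0.86984 + 0.052324 = 0.92216.
⟨E⟩ = Σ EᵢPᵢ = 1.7428 ×10⁻²¹ J.
S/k_B = ln Z + ⟨E⟩/kT = ln(0.92216) + 1.7428/5.83 = -0.081037 + 0.29894 = 0.218.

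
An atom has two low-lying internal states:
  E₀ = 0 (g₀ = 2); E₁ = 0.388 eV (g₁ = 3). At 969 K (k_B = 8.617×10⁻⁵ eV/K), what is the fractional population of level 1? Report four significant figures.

0.01418

k_BT = 8.617×10⁻⁵ × 969 K = 0.0834987 eV.
Eᵢ/kT = 0, 4.64678.
Z = Σ gᵢe^(−Eᵢ/kT) = 2·e^(−0) + 3·e^(−4.64678) = 2.00000 + 0.0287773 = 2.02878.
P₁ = g₁ e^(−E₁/kT) / Z = 0.0287773/2.02878 = 0.01418.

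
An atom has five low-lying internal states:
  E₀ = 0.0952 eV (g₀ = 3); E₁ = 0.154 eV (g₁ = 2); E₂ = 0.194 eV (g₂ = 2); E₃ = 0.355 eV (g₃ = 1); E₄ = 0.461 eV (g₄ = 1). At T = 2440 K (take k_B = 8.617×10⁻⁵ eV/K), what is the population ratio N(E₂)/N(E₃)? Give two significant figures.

4.3

k_BT = 8.617×10⁻⁵ × 2440 K = 0.2103 eV.
n₂/n₃ = (g₂/g₃) exp[−(E₂−E₃)/kT] = (2/1) × exp(−(-0.161 eV)/(0.2103 eV)) = (2/1) × exp(0.7656) = 4.3.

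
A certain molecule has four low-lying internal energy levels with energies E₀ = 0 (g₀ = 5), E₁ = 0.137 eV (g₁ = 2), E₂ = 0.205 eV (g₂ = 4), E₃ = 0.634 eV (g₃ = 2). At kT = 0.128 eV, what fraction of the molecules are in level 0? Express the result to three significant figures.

Eᵢ/kT = 0, 1.0703, 1.6016, 4.9531.
Z = Σ gᵢe^(−Eᵢ/kT) = 5·e^(−0) + 2·e^(−1.0703) + 4·e^(−1.6016) + 2·e^(−4.9531) = 5.0000 + 0.68581 + 0.80629 + 0.014123 = 6.5062.
P₀ = g₀ e^(−E₀/kT) / Z = 5.0000/6.5062 = 0.768.

0.768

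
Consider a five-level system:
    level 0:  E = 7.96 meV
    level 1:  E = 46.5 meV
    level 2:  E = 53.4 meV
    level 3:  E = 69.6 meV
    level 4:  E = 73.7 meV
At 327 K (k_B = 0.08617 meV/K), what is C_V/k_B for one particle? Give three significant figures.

0.767

k_BT = 0.08617 × 327 K = 28.178 meV.
Eᵢ/kT = 0.28249, 1.6502, 1.8951, 2.4700, 2.6155.
Z = Σ e^(−Eᵢ/kT) = e^(−0.28249) + e^(−1.6502) + e^(−1.8951) + e^(−2.4700) + e^(−2.6155) = 0.75390 + 0.19201 + 0.15030 + 0.084585 + 0.073131 = 1.2539.
⟨E⟩ = 27.301 meV, ⟨E²⟩ = 1354.6 meV².
C_V/k_B = (⟨E²⟩ − ⟨E⟩²)/(kT)² = (1354.6 − 745.34)/794.00 = 0.767.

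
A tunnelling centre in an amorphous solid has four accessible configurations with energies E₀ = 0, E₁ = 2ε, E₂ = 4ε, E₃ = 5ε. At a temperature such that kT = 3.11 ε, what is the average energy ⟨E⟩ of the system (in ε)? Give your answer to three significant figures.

Eᵢ/kT = 0, 0.64309, 1.2862, 1.6077.
Z = Σ e^(−Eᵢ/kT) = e^(−0) + e^(−0.64309) + e^(−1.2862) + e^(−1.6077) = 1.0000 + 0.52567 + 0.27632 + 0.20035 = 2.0023.
⟨E⟩ = Σ Eᵢ e^(−Eᵢ/kT) / Z = (0·1.0000 + 2·0.52567 + 4·0.27632 + 5·0.20035) / 2.0023 = 1.58 ε.

1.58 ε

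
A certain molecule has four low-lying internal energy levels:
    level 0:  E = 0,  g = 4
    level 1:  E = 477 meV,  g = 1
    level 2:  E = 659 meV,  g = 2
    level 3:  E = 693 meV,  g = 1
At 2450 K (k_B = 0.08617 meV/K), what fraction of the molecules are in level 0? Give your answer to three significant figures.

k_BT = 0.08617 × 2450 K = 211.12 meV.
Eᵢ/kT = 0, 2.2594, 3.1214, 3.2825.
Z = Σ gᵢe^(−Eᵢ/kT) = 4·e^(−0) + 1·e^(−2.2594) + 2·e^(−3.1214) + 1·e^(−3.2825) = 4.0000 + 0.10441 + 0.088191 + 0.037534 = 4.2301.
P₀ = g₀ e^(−E₀/kT) / Z = 4.0000/4.2301 = 0.946.

0.946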